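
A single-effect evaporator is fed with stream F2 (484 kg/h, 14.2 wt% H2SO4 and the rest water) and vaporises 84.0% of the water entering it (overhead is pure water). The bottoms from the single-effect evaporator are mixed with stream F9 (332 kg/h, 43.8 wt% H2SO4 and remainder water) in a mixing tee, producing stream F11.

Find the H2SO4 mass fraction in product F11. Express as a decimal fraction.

Vapour removed = 0.840×0.858×484 = 348.83 kg/h; concentrate = 135.17 kg/h.
H2SO4 reaching the mixer = 68.728 (from concentrate) + 332×0.438 = 214.14 kg/h.
Product flow = 135.17 + 332 = 467.17 kg/h; H2SO4 fraction = 0.458.

0.458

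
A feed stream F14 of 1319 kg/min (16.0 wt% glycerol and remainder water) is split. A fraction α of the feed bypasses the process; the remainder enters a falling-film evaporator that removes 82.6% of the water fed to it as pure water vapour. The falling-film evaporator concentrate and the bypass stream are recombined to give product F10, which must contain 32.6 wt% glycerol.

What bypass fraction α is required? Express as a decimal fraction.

All 1319×0.160 = 211.04 kg/min of glycerol reaches F10, so F10 = 211.04/0.326 = 647.36 kg/min and vapour = 671.64 kg/min.
The evaporator receives (1−α)·1319 of feed at 0.840 water and removes 0.826 of that water:
0.826×0.840×(1−α)×1319 = 671.64
(1−α) = 671.64/915.17 = 0.7339;  α = 0.2661.

0.266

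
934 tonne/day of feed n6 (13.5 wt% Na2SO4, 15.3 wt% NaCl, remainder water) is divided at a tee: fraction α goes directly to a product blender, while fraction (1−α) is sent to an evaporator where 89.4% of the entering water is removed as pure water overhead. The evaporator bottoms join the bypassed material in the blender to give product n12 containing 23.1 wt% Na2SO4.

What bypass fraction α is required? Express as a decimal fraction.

All 934×0.135 = 126.09 tonne/day of Na2SO4 reaches n12, so n12 = 126.09/0.231 = 545.84 tonne/day and vapour = 388.16 tonne/day.
The evaporator receives (1−α)·934 of feed at 0.712 water and removes 0.894 of that water:
0.894×0.712×(1−α)×934 = 388.16
(1−α) = 388.16/594.52 = 0.6529;  α = 0.3471.

0.347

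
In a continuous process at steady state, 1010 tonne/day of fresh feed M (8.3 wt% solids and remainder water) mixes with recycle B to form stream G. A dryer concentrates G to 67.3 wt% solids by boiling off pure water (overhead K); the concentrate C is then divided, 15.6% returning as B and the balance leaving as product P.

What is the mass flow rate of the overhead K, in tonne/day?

Overall solids balance (none leaves overhead): solids in fresh feed = solids in product, i.e. 1010×0.083 = (1−0.156)·C·0.673.
C = 83.83/(0.673×0.844) = 147.58 tonne/day.
Recycle B = 0.156×147.58 = 23.023 tonne/day.
Combined feed G = 1010 + 23.023 = 1033 tonne/day.
Overhead K = G − C = 1033 − 147.58 = 885.44 tonne/day.

885.4 tonne/day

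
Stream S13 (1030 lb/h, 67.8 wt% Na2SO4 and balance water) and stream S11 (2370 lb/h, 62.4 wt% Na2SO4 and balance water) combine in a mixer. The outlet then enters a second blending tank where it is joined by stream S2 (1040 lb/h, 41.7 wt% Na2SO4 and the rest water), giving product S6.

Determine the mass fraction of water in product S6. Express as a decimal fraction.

0.412

Overall, product flow = 4440 lb/h.
water in = 1030×0.322 + 2370×0.376 + 1040×0.583 = 1829.1 lb/h.
water fraction in S6 = 0.412.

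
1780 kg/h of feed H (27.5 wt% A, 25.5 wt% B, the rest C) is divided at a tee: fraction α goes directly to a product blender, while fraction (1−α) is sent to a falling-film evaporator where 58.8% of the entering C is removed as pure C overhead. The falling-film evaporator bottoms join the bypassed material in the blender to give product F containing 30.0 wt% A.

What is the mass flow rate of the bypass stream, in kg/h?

1243 kg/h

All 1780×0.275 = 489.5 kg/h of A reaches F, so F = 489.5/0.300 = 1631.7 kg/h and vapour = 148.33 kg/h.
The evaporator receives (1−α)·1780 of feed at 0.470 C and removes 0.588 of that C:
0.588×0.470×(1−α)×1780 = 148.33
(1−α) = 148.33/491.92 = 0.3015;  α = 0.6985.
Bypass flow = 0.6985×1780 = 1243.3 kg/h.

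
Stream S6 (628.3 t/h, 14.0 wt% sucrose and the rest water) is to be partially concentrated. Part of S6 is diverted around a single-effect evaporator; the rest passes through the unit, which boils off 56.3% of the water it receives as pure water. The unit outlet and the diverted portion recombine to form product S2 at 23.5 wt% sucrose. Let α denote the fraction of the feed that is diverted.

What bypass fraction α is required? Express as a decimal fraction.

All 628.3×0.140 = 87.962 t/h of sucrose reaches S2, so S2 = 87.962/0.235 = 374.31 t/h and vapour = 253.99 t/h.
The evaporator receives (1−α)·628.3 of feed at 0.860 water and removes 0.563 of that water:
0.563×0.860×(1−α)×628.3 = 253.99
(1−α) = 253.99/304.21 = 0.8349;  α = 0.1651.

0.165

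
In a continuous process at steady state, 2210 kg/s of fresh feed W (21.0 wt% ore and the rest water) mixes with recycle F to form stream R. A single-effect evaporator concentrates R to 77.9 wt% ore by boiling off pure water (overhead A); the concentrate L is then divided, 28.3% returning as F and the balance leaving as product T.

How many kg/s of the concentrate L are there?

Overall ore balance (none leaves overhead): ore in fresh feed = ore in product, i.e. 2210×0.210 = (1−0.283)·L·0.779.
L = 464.1/(0.779×0.717) = 830.91 kg/s.

830.9 kg/s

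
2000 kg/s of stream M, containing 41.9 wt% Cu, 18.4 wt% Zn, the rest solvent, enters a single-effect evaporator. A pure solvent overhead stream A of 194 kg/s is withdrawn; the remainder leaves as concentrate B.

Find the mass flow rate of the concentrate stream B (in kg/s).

1806 kg/s

Concentrate = 2000 − 194 = 1806 kg/s.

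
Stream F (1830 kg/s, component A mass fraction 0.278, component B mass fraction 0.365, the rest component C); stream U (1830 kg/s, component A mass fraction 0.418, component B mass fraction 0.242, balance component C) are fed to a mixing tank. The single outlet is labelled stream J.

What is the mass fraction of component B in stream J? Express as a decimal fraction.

0.303

Total flow out = 1830 + 1830 = 3660 kg/s.
component B in = 1830×0.365 + 1830×0.242 = 1110.8 kg/s.
component B mass fraction in J = 1110.8/3660 = 0.303.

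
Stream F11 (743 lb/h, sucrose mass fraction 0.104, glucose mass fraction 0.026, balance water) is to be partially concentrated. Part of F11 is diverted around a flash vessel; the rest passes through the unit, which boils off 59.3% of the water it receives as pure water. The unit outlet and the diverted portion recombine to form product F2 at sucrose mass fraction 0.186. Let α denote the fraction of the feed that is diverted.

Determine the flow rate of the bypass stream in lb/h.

108.1 lb/h

All 743×0.104 = 77.272 lb/h of sucrose reaches F2, so F2 = 77.272/0.186 = 415.44 lb/h and vapour = 327.56 lb/h.
The evaporator receives (1−α)·743 of feed at 0.870 water and removes 0.593 of that water:
0.593×0.870×(1−α)×743 = 327.56
(1−α) = 327.56/383.32 = 0.8545;  α = 0.1455.
Bypass flow = 0.1455×743 = 108.08 lb/h.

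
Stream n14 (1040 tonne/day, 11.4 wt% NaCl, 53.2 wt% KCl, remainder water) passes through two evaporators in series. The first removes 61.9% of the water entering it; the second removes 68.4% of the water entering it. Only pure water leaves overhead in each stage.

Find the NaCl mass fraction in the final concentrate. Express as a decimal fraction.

0.166

water in feed = 1040×0.354 = 368.16 tonne/day.
After stage 1: water left = (1−0.619)×368.16 = 140.27; stream total = 812.11 tonne/day.
After stage 2: water left = (1−0.684)×140.27 = 44.325; final concentrate = 716.16 tonne/day.
NaCl fraction = 118.56/716.16 = 0.166.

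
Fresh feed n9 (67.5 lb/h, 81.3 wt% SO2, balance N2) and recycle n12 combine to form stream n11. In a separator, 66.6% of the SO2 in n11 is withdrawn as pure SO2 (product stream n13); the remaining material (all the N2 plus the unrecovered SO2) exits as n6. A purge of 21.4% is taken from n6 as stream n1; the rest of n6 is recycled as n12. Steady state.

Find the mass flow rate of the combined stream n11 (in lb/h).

133.4 lb/h

N2 enters only via n9 and leaves only via the purge: 67.5×0.187 = 0.214×(N2 in n6), and the separator passes all N2, so N2 in n11 = N2 in n6 = 58.984 lb/h.
SO2 in n11: m_A = 67.5×0.813 + (1−0.214)·(1−0.666)·m_A, so m_A = 54.877/0.7375 = 74.413 lb/h.
n11 = 74.413 + 58.984 = 133.4 lb/h.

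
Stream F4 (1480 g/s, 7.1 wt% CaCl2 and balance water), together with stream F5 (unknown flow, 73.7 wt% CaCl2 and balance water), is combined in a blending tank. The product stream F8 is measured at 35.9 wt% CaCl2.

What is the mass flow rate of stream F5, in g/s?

1128 g/s

Let F5 be the unknown flow. Total out = 1480 + F5.
CaCl2 balance: 105.08 + 0.737·F5 = 0.359·(1480 + F5)
(0.737 − 0.359)·F5 = 0.359×1480 − 105.08 = 426.24
F5 = 426.24 / 0.378 = 1127.6 g/s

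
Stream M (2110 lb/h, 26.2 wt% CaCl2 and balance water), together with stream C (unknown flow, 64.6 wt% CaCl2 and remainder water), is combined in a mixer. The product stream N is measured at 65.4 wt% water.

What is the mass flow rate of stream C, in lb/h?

590.8 lb/h

Let C be the unknown flow. Total out = 2110 + C.
water balance: 1557.2 + 0.354·C = 0.654·(2110 + C)
(0.354 − 0.654)·C = 0.654×2110 − 1557.2 = -177.24
C = -177.24 / -0.300 = 590.8 lb/h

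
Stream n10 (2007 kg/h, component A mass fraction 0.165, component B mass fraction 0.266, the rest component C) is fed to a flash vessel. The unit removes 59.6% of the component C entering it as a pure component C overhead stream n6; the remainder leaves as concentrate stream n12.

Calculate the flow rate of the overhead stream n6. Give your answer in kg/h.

680.6 kg/h

component C entering = 2007×0.569 = 1142 kg/h; overhead removed = 0.596×1142 = 680.62 kg/h.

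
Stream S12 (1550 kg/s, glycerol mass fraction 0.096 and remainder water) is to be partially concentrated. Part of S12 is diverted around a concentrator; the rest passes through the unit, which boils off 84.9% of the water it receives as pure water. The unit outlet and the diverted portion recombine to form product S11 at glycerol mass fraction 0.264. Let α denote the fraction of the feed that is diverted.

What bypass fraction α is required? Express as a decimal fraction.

All 1550×0.096 = 148.8 kg/s of glycerol reaches S11, so S11 = 148.8/0.264 = 563.64 kg/s and vapour = 986.36 kg/s.
The evaporator receives (1−α)·1550 of feed at 0.904 water and removes 0.849 of that water:
0.849×0.904×(1−α)×1550 = 986.36
(1−α) = 986.36/1189.6 = 0.8291;  α = 0.1709.

0.171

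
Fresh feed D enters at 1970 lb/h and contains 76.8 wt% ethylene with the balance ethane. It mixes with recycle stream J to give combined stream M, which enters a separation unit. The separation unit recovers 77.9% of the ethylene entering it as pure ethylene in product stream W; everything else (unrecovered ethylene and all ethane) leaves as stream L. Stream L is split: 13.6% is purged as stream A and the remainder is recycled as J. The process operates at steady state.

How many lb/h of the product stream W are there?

1457 lb/h

ethylene in M: m_A = 1970×0.768 + (1−0.136)·(1−0.779)·m_A, so m_A = 1513/0.8091 = 1870 lb/h.
Product W = 0.779×1870 = 1456.8 lb/h.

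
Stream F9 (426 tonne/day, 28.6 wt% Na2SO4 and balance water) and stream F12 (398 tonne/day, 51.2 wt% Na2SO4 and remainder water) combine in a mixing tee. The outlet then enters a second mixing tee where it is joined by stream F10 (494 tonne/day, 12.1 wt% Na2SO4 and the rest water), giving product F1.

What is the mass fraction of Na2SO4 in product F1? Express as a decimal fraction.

Overall, product flow = 1318 tonne/day.
Na2SO4 in = 426×0.286 + 398×0.512 + 494×0.121 = 385.39 tonne/day.
Na2SO4 fraction in F1 = 0.292.

0.292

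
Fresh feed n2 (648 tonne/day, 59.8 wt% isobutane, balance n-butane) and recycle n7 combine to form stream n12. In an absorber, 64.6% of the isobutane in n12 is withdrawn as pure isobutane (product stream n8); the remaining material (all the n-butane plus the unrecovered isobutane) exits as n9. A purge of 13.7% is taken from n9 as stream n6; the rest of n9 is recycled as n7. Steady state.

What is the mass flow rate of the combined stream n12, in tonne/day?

2459 tonne/day

n-butane enters only via n2 and leaves only via the purge: 648×0.402 = 0.137×(n-butane in n9), and the absorber passes all n-butane, so n-butane in n12 = n-butane in n9 = 1901.4 tonne/day.
isobutane in n12: m_A = 648×0.598 + (1−0.137)·(1−0.646)·m_A, so m_A = 387.5/0.6945 = 557.96 tonne/day.
n12 = 557.96 + 1901.4 = 2459.4 tonne/day.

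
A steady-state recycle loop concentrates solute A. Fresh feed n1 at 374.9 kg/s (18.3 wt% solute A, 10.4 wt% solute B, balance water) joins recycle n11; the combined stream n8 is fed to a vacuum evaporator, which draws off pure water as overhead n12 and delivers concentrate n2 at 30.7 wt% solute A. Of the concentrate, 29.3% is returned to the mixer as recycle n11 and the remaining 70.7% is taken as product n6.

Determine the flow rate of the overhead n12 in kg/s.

151.4 kg/s

Overall solute A balance (none leaves overhead): solute A in fresh feed = solute A in product, i.e. 374.9×0.183 = (1−0.293)·n2·0.307.
n2 = 68.607/(0.307×0.707) = 316.09 kg/s.
Recycle n11 = 0.293×316.09 = 92.614 kg/s.
Combined feed n8 = 374.9 + 92.614 = 467.51 kg/s.
Overhead n12 = n8 − n2 = 467.51 − 316.09 = 151.43 kg/s.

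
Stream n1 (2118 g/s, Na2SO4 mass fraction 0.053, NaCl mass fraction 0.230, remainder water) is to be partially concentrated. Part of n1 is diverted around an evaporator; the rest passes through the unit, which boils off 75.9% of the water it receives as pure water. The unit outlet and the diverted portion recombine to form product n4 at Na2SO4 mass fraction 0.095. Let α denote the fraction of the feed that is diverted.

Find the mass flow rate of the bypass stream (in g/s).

All 2118×0.053 = 112.25 g/s of Na2SO4 reaches n4, so n4 = 112.25/0.095 = 1181.6 g/s and vapour = 936.38 g/s.
The evaporator receives (1−α)·2118 of feed at 0.717 water and removes 0.759 of that water:
0.759×0.717×(1−α)×2118 = 936.38
(1−α) = 936.38/1152.6 = 0.8124;  α = 0.1876.
Bypass flow = 0.1876×2118 = 397.36 g/s.

397.4 g/s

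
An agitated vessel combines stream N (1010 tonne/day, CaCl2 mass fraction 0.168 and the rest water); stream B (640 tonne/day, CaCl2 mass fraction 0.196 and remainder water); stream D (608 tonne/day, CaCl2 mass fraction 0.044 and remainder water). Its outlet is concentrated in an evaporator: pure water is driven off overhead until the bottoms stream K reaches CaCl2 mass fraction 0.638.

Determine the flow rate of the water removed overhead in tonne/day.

1753 tonne/day

CaCl2 entering = 1010×0.168 + 640×0.196 + 608×0.044 = 321.87 tonne/day.
All CaCl2 reports to K, so K = 321.87/0.638 = 504.5 tonne/day.
Total feed = 2258 tonne/day; overhead = 2258 − 504.5 = 1753.5 tonne/day.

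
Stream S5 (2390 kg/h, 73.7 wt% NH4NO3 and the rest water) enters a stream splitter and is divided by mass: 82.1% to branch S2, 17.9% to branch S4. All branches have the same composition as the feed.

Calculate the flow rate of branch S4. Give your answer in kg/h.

427.8 kg/h

Branch S4 flow = 0.179×2390 = 427.81 kg/h.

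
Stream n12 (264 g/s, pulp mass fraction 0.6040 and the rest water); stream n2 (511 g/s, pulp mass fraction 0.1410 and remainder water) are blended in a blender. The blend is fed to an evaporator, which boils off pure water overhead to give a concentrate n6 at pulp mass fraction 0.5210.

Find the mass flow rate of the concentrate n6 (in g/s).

pulp entering = 264×0.604 + 511×0.141 = 231.51 g/s.
All pulp reports to n6, so n6 = 231.51/0.521 = 444.35 g/s.

444.4 g/s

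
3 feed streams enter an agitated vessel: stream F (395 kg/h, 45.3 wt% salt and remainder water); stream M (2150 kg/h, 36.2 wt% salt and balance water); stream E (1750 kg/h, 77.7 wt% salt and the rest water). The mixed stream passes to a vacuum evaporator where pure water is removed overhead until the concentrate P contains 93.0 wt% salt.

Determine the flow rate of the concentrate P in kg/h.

salt entering = 395×0.453 + 2150×0.362 + 1750×0.777 = 2317 kg/h.
All salt reports to P, so P = 2317/0.930 = 2491.4 kg/h.

2491 kg/h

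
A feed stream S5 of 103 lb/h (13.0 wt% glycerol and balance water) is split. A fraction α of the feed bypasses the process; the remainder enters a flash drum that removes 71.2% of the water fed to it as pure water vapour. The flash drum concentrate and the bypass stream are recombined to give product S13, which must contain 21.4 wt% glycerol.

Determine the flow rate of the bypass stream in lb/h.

All 103×0.130 = 13.39 lb/h of glycerol reaches S13, so S13 = 13.39/0.214 = 62.57 lb/h and vapour = 40.43 lb/h.
The evaporator receives (1−α)·103 of feed at 0.870 water and removes 0.712 of that water:
0.712×0.870×(1−α)×103 = 40.43
(1−α) = 40.43/63.802 = 0.6337;  α = 0.3663.
Bypass flow = 0.3663×103 = 37.732 lb/h.

37.73 lb/h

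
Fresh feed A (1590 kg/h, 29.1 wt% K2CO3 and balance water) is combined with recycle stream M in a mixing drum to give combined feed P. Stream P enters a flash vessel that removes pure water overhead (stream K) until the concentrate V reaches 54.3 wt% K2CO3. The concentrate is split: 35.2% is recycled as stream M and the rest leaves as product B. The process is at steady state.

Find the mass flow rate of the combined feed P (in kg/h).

2053 kg/h

Overall K2CO3 balance (none leaves overhead): K2CO3 in fresh feed = K2CO3 in product, i.e. 1590×0.291 = (1−0.352)·V·0.543.
V = 462.69/(0.543×0.648) = 1315 kg/h.
Recycle M = 0.352×1315 = 462.87 kg/h.
Combined feed P = 1590 + 462.87 = 2052.9 kg/h.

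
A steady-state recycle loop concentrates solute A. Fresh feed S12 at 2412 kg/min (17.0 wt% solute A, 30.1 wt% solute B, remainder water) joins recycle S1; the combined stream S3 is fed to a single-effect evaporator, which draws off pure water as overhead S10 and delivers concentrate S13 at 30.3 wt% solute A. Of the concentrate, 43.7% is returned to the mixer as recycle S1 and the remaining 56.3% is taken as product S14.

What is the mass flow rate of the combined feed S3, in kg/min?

3462 kg/min

Overall solute A balance (none leaves overhead): solute A in fresh feed = solute A in product, i.e. 2412×0.170 = (1−0.437)·S13·0.303.
S13 = 410.04/(0.303×0.563) = 2403.7 kg/min.
Recycle S1 = 0.437×2403.7 = 1050.4 kg/min.
Combined feed S3 = 2412 + 1050.4 = 3462.4 kg/min.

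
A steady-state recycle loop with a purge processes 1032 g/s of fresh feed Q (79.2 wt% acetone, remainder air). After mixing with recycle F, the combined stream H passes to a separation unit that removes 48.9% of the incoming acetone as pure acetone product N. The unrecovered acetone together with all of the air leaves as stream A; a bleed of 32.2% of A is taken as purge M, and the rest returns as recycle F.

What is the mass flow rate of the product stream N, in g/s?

611.6 g/s

acetone in H: m_A = 1032×0.792 + (1−0.322)·(1−0.489)·m_A, so m_A = 817.34/0.6535 = 1250.6 g/s.
Product N = 0.489×1250.6 = 611.56 g/s.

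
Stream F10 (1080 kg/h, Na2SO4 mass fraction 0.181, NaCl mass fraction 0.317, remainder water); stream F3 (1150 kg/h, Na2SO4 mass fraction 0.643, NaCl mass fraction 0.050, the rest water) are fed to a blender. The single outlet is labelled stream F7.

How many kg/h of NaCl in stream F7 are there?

399.9 kg/h

NaCl out = NaCl in = 1080×0.317 + 1150×0.050 = 399.86 kg/h.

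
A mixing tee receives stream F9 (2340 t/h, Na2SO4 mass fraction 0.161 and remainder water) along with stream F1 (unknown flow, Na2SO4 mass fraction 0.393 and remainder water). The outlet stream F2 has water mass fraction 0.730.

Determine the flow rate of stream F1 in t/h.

2074 t/h

Let F1 be the unknown flow. Total out = 2340 + F1.
water balance: 1963.3 + 0.607·F1 = 0.730·(2340 + F1)
(0.607 − 0.730)·F1 = 0.730×2340 − 1963.3 = -255.06
F1 = -255.06 / -0.123 = 2073.7 t/h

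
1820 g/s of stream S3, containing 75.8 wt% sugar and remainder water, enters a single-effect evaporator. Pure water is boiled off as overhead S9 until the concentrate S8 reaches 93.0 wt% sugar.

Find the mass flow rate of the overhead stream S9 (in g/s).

336.6 g/s

sugar is conserved: 1820×0.758 = 1379.6 g/s all reports to the concentrate.
Concentrate = 1379.6/(target fraction) = 1483.4 g/s.
Overhead = 1820 − 1483.4 = 336.6 g/s.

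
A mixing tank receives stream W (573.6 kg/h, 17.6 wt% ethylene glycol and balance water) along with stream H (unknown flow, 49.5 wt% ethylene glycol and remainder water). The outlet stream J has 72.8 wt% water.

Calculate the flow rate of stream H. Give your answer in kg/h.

Let H be the unknown flow. Total out = 573.6 + H.
water balance: 472.65 + 0.505·H = 0.728·(573.6 + H)
(0.505 − 0.728)·H = 0.728×573.6 − 472.65 = -55.066
H = -55.066 / -0.223 = 246.93 kg/h

246.9 kg/h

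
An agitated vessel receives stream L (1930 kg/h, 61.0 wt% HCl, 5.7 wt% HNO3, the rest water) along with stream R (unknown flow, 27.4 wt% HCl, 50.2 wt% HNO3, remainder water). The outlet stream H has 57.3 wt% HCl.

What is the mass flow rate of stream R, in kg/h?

238.8 kg/h

Let R be the unknown flow. Total out = 1930 + R.
HCl balance: 1177.3 + 0.274·R = 0.573·(1930 + R)
(0.274 − 0.573)·R = 0.573×1930 − 1177.3 = -71.41
R = -71.41 / -0.299 = 238.83 kg/h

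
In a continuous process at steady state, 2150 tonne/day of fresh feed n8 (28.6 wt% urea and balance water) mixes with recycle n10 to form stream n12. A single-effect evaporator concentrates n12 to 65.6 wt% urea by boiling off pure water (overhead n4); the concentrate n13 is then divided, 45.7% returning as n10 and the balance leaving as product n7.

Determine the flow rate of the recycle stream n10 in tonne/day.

788.9 tonne/day

Overall urea balance (none leaves overhead): urea in fresh feed = urea in product, i.e. 2150×0.286 = (1−0.457)·n13·0.656.
n13 = 614.9/(0.656×0.543) = 1726.2 tonne/day.
Recycle n10 = 0.457×1726.2 = 788.89 tonne/day.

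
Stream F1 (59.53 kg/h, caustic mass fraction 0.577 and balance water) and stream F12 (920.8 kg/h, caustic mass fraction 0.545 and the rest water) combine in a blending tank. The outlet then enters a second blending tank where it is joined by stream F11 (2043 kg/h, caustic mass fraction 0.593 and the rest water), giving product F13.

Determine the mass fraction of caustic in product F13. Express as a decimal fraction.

0.578

Overall, product flow = 3023.3 kg/h.
caustic in = 59.53×0.577 + 920.8×0.545 + 2043×0.593 = 1747.7 kg/h.
caustic fraction in F13 = 0.578.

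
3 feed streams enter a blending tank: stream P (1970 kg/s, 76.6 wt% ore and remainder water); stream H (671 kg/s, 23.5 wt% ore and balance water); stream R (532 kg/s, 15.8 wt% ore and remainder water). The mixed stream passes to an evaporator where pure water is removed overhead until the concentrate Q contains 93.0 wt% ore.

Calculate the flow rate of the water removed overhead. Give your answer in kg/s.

ore entering = 1970×0.766 + 671×0.235 + 532×0.158 = 1750.8 kg/s.
All ore reports to Q, so Q = 1750.8/0.930 = 1882.5 kg/s.
Total feed = 3173 kg/s; overhead = 3173 − 1882.5 = 1290.5 kg/s.

1290 kg/s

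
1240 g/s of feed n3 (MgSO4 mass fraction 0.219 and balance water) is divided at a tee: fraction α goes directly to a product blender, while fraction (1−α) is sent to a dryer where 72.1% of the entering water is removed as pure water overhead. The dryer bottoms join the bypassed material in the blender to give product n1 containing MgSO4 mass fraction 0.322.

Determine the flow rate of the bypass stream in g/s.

All 1240×0.219 = 271.56 g/s of MgSO4 reaches n1, so n1 = 271.56/0.322 = 843.35 g/s and vapour = 396.65 g/s.
The evaporator receives (1−α)·1240 of feed at 0.781 water and removes 0.721 of that water:
0.721×0.781×(1−α)×1240 = 396.65
(1−α) = 396.65/698.25 = 0.5681;  α = 0.4319.
Bypass flow = 0.4319×1240 = 535.6 g/s.

535.6 g/s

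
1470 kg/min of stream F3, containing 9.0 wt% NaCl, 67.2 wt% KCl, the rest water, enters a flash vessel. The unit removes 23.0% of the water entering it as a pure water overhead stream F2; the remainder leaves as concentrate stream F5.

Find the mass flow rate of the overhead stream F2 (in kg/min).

water entering = 1470×0.238 = 349.86 kg/min; overhead removed = 0.230×349.86 = 80.468 kg/min.

80.47 kg/min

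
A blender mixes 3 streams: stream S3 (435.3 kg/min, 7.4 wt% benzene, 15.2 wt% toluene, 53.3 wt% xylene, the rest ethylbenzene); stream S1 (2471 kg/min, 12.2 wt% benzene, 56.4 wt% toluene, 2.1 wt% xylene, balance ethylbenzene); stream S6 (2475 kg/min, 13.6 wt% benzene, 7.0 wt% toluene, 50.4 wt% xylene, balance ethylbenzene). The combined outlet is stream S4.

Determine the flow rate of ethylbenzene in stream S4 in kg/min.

ethylbenzene out = ethylbenzene in = 435.3×0.241 + 2471×0.293 + 2475×0.290 = 1546.7 kg/min.

1547 kg/min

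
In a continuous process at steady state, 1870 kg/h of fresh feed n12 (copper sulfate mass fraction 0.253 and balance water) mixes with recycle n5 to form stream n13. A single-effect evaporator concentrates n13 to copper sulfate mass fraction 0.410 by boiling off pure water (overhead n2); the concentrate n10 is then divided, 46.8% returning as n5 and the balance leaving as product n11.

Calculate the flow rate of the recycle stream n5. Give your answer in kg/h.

1015 kg/h

Overall copper sulfate balance (none leaves overhead): copper sulfate in fresh feed = copper sulfate in product, i.e. 1870×0.253 = (1−0.468)·n10·0.410.
n10 = 473.11/(0.410×0.532) = 2169 kg/h.
Recycle n5 = 0.468×2169 = 1015.1 kg/h.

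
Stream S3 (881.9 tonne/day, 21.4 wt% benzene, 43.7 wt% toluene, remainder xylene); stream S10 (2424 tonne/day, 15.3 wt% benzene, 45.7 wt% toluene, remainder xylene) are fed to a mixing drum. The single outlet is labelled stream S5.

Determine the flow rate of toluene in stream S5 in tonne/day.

1493 tonne/day

toluene out = toluene in = 881.9×0.437 + 2424×0.457 = 1493.2 tonne/day.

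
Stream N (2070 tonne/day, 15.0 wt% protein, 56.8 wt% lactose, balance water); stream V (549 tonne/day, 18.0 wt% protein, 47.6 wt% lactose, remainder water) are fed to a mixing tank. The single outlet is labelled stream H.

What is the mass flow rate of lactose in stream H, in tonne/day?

lactose out = lactose in = 2070×0.568 + 549×0.476 = 1437.1 tonne/day.

1437 tonne/day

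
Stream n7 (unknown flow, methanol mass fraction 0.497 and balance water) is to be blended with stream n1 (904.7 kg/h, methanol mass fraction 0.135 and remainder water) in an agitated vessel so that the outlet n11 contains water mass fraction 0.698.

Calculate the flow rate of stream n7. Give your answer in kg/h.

Let n7 be the unknown flow. Total out = 904.7 + n7.
water balance: 782.57 + 0.503·n7 = 0.698·(904.7 + n7)
(0.503 − 0.698)·n7 = 0.698×904.7 − 782.57 = -151.08
n7 = -151.08 / -0.195 = 774.79 kg/h

774.8 kg/h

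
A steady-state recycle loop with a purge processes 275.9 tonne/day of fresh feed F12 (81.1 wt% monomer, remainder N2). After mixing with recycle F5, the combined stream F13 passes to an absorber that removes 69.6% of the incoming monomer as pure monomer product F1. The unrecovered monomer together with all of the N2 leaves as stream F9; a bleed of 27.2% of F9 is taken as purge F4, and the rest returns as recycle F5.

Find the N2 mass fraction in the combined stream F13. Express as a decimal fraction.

N2 enters only via F12 and leaves only via the purge: 275.9×0.189 = 0.272×(N2 in F9), and the absorber passes all N2, so N2 in F13 = N2 in F9 = 191.71 tonne/day.
monomer in F13: m_A = 275.9×0.811 + (1−0.272)·(1−0.696)·m_A, so m_A = 223.75/0.7787 = 287.35 tonne/day.
F13 = 287.35 + 191.71 = 479.06 tonne/day.
N2 fraction in F13 = 191.71/479.06 = 0.4002.

0.4002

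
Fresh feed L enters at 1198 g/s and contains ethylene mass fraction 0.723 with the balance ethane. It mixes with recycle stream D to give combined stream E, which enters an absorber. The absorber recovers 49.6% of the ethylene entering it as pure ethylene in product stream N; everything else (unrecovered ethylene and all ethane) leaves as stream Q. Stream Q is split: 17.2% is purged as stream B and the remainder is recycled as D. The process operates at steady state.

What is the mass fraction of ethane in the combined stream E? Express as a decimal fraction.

0.565

ethane enters only via L and leaves only via the purge: 1198×0.277 = 0.172×(ethane in Q), and the absorber passes all ethane, so ethane in E = ethane in Q = 1929.3 g/s.
ethylene in E: m_A = 1198×0.723 + (1−0.172)·(1−0.496)·m_A, so m_A = 866.15/0.5827 = 1486.5 g/s.
E = 1486.5 + 1929.3 = 3415.8 g/s.
ethane fraction in E = 1929.3/3415.8 = 0.565.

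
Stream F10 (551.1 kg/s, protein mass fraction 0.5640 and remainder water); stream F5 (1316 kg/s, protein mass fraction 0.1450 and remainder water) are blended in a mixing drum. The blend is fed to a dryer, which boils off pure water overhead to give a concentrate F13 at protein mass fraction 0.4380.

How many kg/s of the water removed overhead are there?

protein entering = 551.1×0.564 + 1316×0.145 = 501.64 kg/s.
All protein reports to F13, so F13 = 501.64/0.438 = 1145.3 kg/s.
Total feed = 1867.1 kg/s; overhead = 1867.1 − 1145.3 = 721.8 kg/s.

721.8 kg/s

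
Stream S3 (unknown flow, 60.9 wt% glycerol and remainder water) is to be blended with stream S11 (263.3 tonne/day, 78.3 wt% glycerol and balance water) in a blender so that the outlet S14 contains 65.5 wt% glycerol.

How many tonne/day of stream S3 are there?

732.7 tonne/day

Let S3 be the unknown flow. Total out = 263.3 + S3.
glycerol balance: 206.16 + 0.609·S3 = 0.655·(263.3 + S3)
(0.609 − 0.655)·S3 = 0.655×263.3 − 206.16 = -33.702
S3 = -33.702 / -0.046 = 732.66 tonne/day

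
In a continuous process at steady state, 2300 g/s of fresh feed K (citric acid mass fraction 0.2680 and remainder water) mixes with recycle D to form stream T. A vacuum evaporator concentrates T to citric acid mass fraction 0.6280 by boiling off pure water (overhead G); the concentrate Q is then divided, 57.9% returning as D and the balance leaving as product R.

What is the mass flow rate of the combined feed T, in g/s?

Overall citric acid balance (none leaves overhead): citric acid in fresh feed = citric acid in product, i.e. 2300×0.268 = (1−0.579)·Q·0.628.
Q = 616.4/(0.628×0.421) = 2331.4 g/s.
Recycle D = 0.579×2331.4 = 1349.9 g/s.
Combined feed T = 2300 + 1349.9 = 3649.9 g/s.

3650 g/s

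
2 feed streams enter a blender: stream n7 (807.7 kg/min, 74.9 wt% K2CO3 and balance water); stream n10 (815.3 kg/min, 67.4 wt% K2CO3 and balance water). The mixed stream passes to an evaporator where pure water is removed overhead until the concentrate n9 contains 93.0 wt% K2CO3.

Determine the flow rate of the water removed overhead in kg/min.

K2CO3 entering = 807.7×0.749 + 815.3×0.674 = 1154.5 kg/min.
All K2CO3 reports to n9, so n9 = 1154.5/0.930 = 1241.4 kg/min.
Total feed = 1623 kg/min; overhead = 1623 − 1241.4 = 381.62 kg/min.

381.6 kg/min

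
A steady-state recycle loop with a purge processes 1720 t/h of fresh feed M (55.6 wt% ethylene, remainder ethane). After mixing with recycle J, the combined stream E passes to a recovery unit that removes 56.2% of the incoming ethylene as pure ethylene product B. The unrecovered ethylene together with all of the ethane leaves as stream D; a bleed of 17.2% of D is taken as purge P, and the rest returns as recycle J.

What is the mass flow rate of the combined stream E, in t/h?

ethane enters only via M and leaves only via the purge: 1720×0.444 = 0.172×(ethane in D), and the recovery unit passes all ethane, so ethane in E = ethane in D = 4440 t/h.
ethylene in E: m_A = 1720×0.556 + (1−0.172)·(1−0.562)·m_A, so m_A = 956.32/0.6373 = 1500.5 t/h.
E = 1500.5 + 4440 = 5940.5 t/h.

5940 t/h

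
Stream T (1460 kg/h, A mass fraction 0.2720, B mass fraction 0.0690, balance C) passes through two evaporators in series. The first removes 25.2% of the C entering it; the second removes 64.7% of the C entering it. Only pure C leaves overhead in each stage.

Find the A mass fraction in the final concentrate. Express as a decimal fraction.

0.5282

C in feed = 1460×0.659 = 962.14 kg/h.
After stage 1: C left = (1−0.252)×962.14 = 719.68; stream total = 1217.5 kg/h.
After stage 2: C left = (1−0.647)×719.68 = 254.05; final concentrate = 751.91 kg/h.
A fraction = 397.12/751.91 = 0.5282.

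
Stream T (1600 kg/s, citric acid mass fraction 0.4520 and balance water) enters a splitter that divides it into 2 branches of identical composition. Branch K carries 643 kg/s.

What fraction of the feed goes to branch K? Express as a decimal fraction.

Fraction to K = 643/1600 = 0.4019.

0.402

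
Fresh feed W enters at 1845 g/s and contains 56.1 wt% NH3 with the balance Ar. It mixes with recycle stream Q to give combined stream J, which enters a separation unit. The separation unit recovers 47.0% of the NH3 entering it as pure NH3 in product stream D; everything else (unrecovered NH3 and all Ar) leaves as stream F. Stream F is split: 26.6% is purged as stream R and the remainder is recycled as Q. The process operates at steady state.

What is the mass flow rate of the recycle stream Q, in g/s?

Ar enters only via W and leaves only via the purge: 1845×0.439 = 0.266×(Ar in F), and the separation unit passes all Ar, so Ar in J = Ar in F = 3044.9 g/s.
NH3 in J: m_A = 1845×0.561 + (1−0.266)·(1−0.470)·m_A, so m_A = 1035/0.6110 = 1694.1 g/s.
F = (1−0.470)×1694.1 + 3044.9 = 3942.8 g/s.
Recycle Q = (1−0.266)×3942.8 = 2894 g/s.

2894 g/s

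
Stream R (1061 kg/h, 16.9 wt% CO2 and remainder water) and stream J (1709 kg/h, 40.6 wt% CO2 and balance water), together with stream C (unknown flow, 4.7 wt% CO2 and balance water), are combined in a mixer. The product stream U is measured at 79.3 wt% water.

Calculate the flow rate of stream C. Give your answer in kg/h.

1874 kg/h

Let C be the unknown flow. Total out = 2770 + C.
water balance: 1896.8 + 0.953·C = 0.793·(2770 + C)
(0.953 − 0.793)·C = 0.793×2770 − 1896.8 = 299.77
C = 299.77 / 0.160 = 1873.6 kg/h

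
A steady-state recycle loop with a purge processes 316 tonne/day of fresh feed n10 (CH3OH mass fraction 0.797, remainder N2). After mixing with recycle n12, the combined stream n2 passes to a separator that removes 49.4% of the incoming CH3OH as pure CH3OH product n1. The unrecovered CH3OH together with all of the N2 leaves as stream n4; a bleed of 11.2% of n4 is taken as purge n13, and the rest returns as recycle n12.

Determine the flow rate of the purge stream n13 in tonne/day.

90.07 tonne/day

N2 enters only via n10 and leaves only via the purge: 316×0.203 = 0.112×(N2 in n4), and the separator passes all N2, so N2 in n2 = N2 in n4 = 572.75 tonne/day.
CH3OH in n2: m_A = 316×0.797 + (1−0.112)·(1−0.494)·m_A, so m_A = 251.85/0.5507 = 457.35 tonne/day.
n4 = (1−0.494)×457.35 + 572.75 = 804.17 tonne/day.
Purge n13 = 0.112×804.17 = 90.067 tonne/day.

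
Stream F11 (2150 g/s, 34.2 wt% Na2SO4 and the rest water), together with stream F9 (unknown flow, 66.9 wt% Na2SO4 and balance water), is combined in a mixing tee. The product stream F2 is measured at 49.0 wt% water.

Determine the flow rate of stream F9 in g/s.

Let F9 be the unknown flow. Total out = 2150 + F9.
water balance: 1414.7 + 0.331·F9 = 0.490·(2150 + F9)
(0.331 − 0.490)·F9 = 0.490×2150 − 1414.7 = -361.2
F9 = -361.2 / -0.159 = 2271.7 g/s

2272 g/s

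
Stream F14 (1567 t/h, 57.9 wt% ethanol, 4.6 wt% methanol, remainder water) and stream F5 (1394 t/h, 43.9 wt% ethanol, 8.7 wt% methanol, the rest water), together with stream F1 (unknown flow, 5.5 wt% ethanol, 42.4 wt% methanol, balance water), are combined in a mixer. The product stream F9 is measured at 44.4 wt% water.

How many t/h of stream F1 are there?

Let F1 be the unknown flow. Total out = 2961 + F1.
water balance: 1248.4 + 0.521·F1 = 0.444·(2961 + F1)
(0.521 − 0.444)·F1 = 0.444×2961 − 1248.4 = 66.303
F1 = 66.303 / 0.077 = 861.08 t/h

861.1 t/h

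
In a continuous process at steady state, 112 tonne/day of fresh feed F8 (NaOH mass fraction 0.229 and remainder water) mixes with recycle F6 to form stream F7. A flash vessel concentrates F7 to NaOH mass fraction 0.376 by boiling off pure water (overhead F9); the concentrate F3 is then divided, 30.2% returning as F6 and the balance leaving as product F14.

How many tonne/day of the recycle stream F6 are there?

29.51 tonne/day

Overall NaOH balance (none leaves overhead): NaOH in fresh feed = NaOH in product, i.e. 112×0.229 = (1−0.302)·F3·0.376.
F3 = 25.648/(0.376×0.698) = 97.726 tonne/day.
Recycle F6 = 0.302×97.726 = 29.513 tonne/day.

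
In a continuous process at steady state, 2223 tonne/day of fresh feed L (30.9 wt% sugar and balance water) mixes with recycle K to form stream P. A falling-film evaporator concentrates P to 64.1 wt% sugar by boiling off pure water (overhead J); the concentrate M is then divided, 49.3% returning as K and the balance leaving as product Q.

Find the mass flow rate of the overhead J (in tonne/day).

1151 tonne/day

Overall sugar balance (none leaves overhead): sugar in fresh feed = sugar in product, i.e. 2223×0.309 = (1−0.493)·M·0.641.
M = 686.91/(0.641×0.507) = 2113.6 tonne/day.
Recycle K = 0.493×2113.6 = 1042 tonne/day.
Combined feed P = 2223 + 1042 = 3265 tonne/day.
Overhead J = P − M = 3265 − 2113.6 = 1151.4 tonne/day.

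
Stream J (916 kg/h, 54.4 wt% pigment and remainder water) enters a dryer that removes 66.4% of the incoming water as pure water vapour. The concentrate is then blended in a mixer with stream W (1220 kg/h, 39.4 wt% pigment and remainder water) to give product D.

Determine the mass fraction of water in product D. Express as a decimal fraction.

0.473

Vapour removed = 0.664×0.456×916 = 277.35 kg/h; concentrate = 638.65 kg/h.
water reaching the mixer = 140.35 (from concentrate) + 1220×0.606 = 879.67 kg/h.
Product flow = 638.65 + 1220 = 1858.6 kg/h; water fraction = 0.473.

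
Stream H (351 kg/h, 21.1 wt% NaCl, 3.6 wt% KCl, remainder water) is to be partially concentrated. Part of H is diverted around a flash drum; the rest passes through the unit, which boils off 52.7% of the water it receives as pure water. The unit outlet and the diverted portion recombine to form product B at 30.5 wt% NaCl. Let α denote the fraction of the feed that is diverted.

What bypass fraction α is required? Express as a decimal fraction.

0.223

All 351×0.211 = 74.061 kg/h of NaCl reaches B, so B = 74.061/0.305 = 242.82 kg/h and vapour = 108.18 kg/h.
The evaporator receives (1−α)·351 of feed at 0.753 water and removes 0.527 of that water:
0.527×0.753×(1−α)×351 = 108.18
(1−α) = 108.18/139.29 = 0.7766;  α = 0.2234.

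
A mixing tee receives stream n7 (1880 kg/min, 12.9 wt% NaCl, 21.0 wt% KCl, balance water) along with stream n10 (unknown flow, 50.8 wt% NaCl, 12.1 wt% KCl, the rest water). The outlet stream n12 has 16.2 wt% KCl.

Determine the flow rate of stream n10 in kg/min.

Let n10 be the unknown flow. Total out = 1880 + n10.
KCl balance: 394.8 + 0.121·n10 = 0.162·(1880 + n10)
(0.121 − 0.162)·n10 = 0.162×1880 − 394.8 = -90.24
n10 = -90.24 / -0.041 = 2201 kg/min

2201 kg/min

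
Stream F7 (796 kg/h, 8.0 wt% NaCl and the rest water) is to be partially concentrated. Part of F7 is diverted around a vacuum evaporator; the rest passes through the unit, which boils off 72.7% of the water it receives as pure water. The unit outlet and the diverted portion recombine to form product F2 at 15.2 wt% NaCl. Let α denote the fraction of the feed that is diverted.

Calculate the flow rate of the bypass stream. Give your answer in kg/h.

All 796×0.080 = 63.68 kg/h of NaCl reaches F2, so F2 = 63.68/0.152 = 418.95 kg/h and vapour = 377.05 kg/h.
The evaporator receives (1−α)·796 of feed at 0.920 water and removes 0.727 of that water:
0.727×0.920×(1−α)×796 = 377.05
(1−α) = 377.05/532.4 = 0.7082;  α = 0.2918.
Bypass flow = 0.2918×796 = 232.26 kg/h.

232.3 kg/h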